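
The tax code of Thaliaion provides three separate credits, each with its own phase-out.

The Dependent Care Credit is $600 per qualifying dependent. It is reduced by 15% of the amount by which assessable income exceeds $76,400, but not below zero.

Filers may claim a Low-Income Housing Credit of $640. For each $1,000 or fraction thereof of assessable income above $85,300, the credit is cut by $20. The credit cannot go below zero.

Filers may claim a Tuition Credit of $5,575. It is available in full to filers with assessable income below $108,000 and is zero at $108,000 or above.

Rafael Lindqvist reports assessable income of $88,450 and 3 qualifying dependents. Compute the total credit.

$6,135

Dependent Care Credit: base = 3 × $600 = $1,800. 15% of the $12,050 excess over $76,400 is $1,807.50 ≥ base, so the credit is $0.
Low-Income Housing Credit: income exceeds $85,300 by $3,150, which is 4 full-or-partial $1,000 increments; reduction = 4 × $20 = $80, leaving $560.
Tuition Credit: $88,450 is below the $108,000 cutoff, so the full $5,575 applies.
Total: $0 + $560 + $5,575 = $6,135.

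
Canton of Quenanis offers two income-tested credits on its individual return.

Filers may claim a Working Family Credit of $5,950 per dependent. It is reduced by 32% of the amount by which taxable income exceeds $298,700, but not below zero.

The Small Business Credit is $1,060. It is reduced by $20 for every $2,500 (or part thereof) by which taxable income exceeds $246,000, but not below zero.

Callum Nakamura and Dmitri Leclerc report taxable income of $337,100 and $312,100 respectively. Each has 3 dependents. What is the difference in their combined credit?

Callum ($337,100): Working Family Credit: base = 3 × $5,950 = $17,850. 32% of the $38,400 excess over $298,700 is $12,288; credit = $17,850 − $12,288 = $5,562. Small Business Credit: income exceeds $246,000 by $91,100, which is 37 full-or-partial $2,500 increments; reduction = 37 × $20 = $740, leaving $320. total $5,562 + $320 = $5,882
Dmitri ($312,100): Working Family Credit: base = 3 × $5,950 = $17,850. 32% of the $13,400 excess over $298,700 is $4,288; credit = $17,850 − $4,288 = $13,562. Small Business Credit: income exceeds $246,000 by $66,100, which is 27 full-or-partial $2,500 increments; reduction = 27 × $20 = $540, leaving $520. total $13,562 + $520 = $14,082
Difference: |$5,882 − $14,082| = $8,200.

$8,200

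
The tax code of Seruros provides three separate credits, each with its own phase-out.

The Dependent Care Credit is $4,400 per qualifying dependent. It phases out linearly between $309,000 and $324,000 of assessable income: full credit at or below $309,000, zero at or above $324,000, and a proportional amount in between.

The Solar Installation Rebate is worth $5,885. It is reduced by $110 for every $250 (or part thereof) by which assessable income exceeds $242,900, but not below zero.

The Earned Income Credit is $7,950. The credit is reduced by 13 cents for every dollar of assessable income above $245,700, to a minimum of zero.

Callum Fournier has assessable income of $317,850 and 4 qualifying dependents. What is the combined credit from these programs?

Dependent Care Credit: base = 4 × $4,400 = $17,600. $317,850 is $8,850 into a $15,000 phase-out range, leaving 6,150/15,000 of the credit: $17,600 × 6,150/15,000 = $7,216.
Solar Installation Rebate: income exceeds $242,900 by $74,950 → 300 increments × $110 = $33,000 ≥ base, so the credit is $0.
Earned Income Credit: 13% of the $72,150 excess over $245,700 is $9,379.50 ≥ base, so the credit is $0.
Total: $7,216 + $0 + $0 = $7,216.

$7,216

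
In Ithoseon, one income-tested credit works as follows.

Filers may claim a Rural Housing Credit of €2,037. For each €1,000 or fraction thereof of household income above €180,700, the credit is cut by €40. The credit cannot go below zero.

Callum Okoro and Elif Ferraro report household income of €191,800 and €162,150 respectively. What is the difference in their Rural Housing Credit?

€480

Callum (€191,800): Rural Housing Credit: income exceeds €180,700 by €11,100, which is 12 full-or-partial €1,000 increments; reduction = 12 × €40 = €480, leaving €1,557.
Elif (€162,150): Rural Housing Credit: €162,150 is at or below the €180,700 threshold, so the full €2,037 applies.
Difference: |€1,557 − €2,037| = €480.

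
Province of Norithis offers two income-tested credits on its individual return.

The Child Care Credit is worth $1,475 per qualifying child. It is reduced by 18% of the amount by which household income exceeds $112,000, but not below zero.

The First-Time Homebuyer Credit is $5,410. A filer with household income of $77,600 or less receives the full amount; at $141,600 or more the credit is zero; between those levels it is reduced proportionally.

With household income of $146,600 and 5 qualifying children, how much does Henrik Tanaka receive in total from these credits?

$1,147

Child Care Credit: base = 5 × $1,475 = $7,375. 18% of the $34,600 excess over $112,000 is $6,228; credit = $7,375 − $6,228 = $1,147.
First-Time Homebuyer Credit: $146,600 is at or above $141,600, so the credit is $0.
Total: $1,147 + $0 = $1,147.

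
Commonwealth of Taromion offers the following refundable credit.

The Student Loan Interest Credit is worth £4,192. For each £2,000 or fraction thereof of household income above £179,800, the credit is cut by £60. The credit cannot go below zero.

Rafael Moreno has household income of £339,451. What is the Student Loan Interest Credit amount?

£0

Student Loan Interest Credit: income exceeds £179,800 by £159,651 → 80 increments × £60 = £4,800 ≥ base, so the credit is £0.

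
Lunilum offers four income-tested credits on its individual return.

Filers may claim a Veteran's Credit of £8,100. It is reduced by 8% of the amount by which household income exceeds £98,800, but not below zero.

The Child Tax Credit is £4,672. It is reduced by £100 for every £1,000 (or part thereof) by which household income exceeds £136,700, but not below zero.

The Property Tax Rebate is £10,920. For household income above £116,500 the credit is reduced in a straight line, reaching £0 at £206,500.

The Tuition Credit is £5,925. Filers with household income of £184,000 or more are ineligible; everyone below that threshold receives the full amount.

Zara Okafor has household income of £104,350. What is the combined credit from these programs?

£29,173

Veteran's Credit: 8% of the £5,550 excess over £98,800 is £444; credit = £8,100 − £444 = £7,656.
Child Tax Credit: £104,350 is at or below the £136,700 threshold, so the full £4,672 applies.
Property Tax Rebate: £104,350 is at or below the £116,500 threshold, so the full £10,920 applies.
Tuition Credit: £104,350 is below the £184,000 cutoff, so the full £5,925 applies.
Total: £7,656 + £4,672 + £10,920 + £5,925 = £29,173.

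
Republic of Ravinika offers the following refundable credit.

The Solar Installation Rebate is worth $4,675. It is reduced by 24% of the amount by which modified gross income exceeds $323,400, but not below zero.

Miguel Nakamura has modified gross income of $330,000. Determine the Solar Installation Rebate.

$3,091

Solar Installation Rebate: 24% of the $6,600 excess over $323,400 is $1,584; credit = $4,675 − $1,584 = $3,091.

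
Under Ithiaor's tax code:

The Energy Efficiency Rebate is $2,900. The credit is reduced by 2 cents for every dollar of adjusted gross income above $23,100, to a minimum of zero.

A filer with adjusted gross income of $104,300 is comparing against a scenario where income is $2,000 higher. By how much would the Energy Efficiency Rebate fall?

At $104,300 — 2% of the $81,200 excess over $23,100 is $1,624; credit = $2,900 − $1,624 = $1,276.
At $106,300 — 2% of the $83,200 excess over $23,100 is $1,664; credit = $2,900 − $1,664 = $1,236.
Lost: $1,276 − $1,236 = $40.

$40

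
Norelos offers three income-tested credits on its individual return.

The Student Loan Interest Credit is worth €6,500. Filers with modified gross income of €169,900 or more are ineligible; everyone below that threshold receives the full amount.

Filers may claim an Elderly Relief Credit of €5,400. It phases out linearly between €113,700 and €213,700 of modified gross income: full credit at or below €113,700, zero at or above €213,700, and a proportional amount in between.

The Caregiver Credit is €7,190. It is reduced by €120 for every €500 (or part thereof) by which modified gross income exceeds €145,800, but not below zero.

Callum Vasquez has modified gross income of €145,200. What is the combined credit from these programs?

Student Loan Interest Credit: €145,200 is below the €169,900 cutoff, so the full €6,500 applies.
Elderly Relief Credit: €145,200 is €31,500 into a €100,000 phase-out range, leaving 68,500/100,000 of the credit: €5,400 × 68,500/100,000 = €3,699.
Caregiver Credit: €145,200 is at or below the €145,800 threshold, so the full €7,190 applies.
Total: €6,500 + €3,699 + €7,190 = €17,389.

€17,389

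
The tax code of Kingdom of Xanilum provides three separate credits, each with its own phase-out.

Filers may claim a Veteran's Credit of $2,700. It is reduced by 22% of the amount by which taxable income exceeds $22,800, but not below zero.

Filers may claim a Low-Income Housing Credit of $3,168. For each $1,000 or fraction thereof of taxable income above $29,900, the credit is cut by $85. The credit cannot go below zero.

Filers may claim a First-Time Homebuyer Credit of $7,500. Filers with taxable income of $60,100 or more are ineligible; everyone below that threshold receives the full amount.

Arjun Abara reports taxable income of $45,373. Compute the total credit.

$9,308

Veteran's Credit: 22% of the $22,573 excess over $22,800 is $4,966.06 ≥ base, so the credit is $0.
Low-Income Housing Credit: income exceeds $29,900 by $15,473, which is 16 full-or-partial $1,000 increments; reduction = 16 × $85 = $1,360, leaving $1,808.
First-Time Homebuyer Credit: $45,373 is below the $60,100 cutoff, so the full $7,500 applies.
Total: $0 + $1,808 + $7,500 = $9,308.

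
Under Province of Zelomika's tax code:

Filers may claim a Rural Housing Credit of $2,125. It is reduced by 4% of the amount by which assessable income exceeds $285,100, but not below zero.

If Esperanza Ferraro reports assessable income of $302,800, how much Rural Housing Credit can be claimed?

$1,417

Rural Housing Credit: 4% of the $17,700 excess over $285,100 is $708; credit = $2,125 − $708 = $1,417.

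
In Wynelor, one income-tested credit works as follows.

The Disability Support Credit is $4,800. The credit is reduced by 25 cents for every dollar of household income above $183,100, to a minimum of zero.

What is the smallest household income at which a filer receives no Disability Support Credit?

The credit falls by 25% of each dollar above $183,100, so it reaches zero when the excess is $4,800 / 25% = $19,200: income = $183,100 + $19,200 = $202,300.

$202,300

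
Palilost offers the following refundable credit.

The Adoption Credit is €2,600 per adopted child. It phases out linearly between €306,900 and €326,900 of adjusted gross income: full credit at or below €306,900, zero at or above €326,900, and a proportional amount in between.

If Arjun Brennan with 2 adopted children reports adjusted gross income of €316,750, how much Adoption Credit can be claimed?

€2,639

Adoption Credit: base = 2 × €2,600 = €5,200. €316,750 is €9,850 into a €20,000 phase-out range, leaving 10,150/20,000 of the credit: €5,200 × 10,150/20,000 = €2,639.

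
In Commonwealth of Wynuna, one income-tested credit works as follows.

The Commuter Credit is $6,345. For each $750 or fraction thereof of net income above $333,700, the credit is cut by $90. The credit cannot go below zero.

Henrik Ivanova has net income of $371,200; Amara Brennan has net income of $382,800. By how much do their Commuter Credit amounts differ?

Henrik ($371,200): Commuter Credit: income exceeds $333,700 by $37,500, which is 50 full-or-partial $750 increments; reduction = 50 × $90 = $4,500, leaving $1,845.
Amara ($382,800): Commuter Credit: income exceeds $333,700 by $49,100, which is 66 full-or-partial $750 increments; reduction = 66 × $90 = $5,940, leaving $405.
Difference: |$1,845 − $405| = $1,440.

$1,440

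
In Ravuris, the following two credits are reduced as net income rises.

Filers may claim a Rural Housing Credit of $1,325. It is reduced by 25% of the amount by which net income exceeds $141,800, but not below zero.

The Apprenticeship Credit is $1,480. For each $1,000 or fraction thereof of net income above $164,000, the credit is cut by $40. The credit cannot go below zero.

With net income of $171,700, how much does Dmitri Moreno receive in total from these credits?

Rural Housing Credit: 25% of the $29,900 excess over $141,800 is $7,475 ≥ base, so the credit is $0.
Apprenticeship Credit: income exceeds $164,000 by $7,700, which is 8 full-or-partial $1,000 increments; reduction = 8 × $40 = $320, leaving $1,160.
Total: $0 + $1,160 = $1,160.

$1,160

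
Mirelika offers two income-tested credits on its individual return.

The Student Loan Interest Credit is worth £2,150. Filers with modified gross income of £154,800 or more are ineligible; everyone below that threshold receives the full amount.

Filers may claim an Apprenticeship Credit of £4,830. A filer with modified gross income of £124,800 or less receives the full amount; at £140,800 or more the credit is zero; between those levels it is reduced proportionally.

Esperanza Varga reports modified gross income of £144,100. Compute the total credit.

Student Loan Interest Credit: £144,100 is below the £154,800 cutoff, so the full £2,150 applies.
Apprenticeship Credit: £144,100 is at or above £140,800, so the credit is £0.
Total: £2,150 + £0 = £2,150.

£2,150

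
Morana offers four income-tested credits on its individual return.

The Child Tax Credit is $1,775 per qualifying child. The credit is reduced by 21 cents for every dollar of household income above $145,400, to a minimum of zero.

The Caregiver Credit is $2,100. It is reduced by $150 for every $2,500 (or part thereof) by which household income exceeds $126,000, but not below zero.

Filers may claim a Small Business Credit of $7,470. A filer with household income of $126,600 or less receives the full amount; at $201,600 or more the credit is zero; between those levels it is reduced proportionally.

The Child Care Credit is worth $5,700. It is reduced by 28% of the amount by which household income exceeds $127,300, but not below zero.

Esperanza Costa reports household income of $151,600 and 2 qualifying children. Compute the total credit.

$7,678

Child Tax Credit: base = 2 × $1,775 = $3,550. 21% of the $6,200 excess over $145,400 is $1,302; credit = $3,550 − $1,302 = $2,248.
Caregiver Credit: income exceeds $126,000 by $25,600, which is 11 full-or-partial $2,500 increments; reduction = 11 × $150 = $1,650, leaving $450.
Small Business Credit: $151,600 is $25,000 into a $75,000 phase-out range, leaving 50,000/75,000 of the credit: $7,470 × 50,000/75,000 = $4,980.
Child Care Credit: 28% of the $24,300 excess over $127,300 is $6,804 ≥ base, so the credit is $0.
Total: $2,248 + $450 + $4,980 + $0 = $7,678.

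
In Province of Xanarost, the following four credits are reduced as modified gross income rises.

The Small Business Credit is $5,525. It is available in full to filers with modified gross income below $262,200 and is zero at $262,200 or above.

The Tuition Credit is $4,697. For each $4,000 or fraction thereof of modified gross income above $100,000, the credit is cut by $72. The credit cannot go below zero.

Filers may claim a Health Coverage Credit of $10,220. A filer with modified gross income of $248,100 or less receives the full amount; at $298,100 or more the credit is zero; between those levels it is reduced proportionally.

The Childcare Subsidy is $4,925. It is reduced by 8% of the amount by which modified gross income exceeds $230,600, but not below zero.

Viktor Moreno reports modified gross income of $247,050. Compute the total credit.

Small Business Credit: $247,050 is below the $262,200 cutoff, so the full $5,525 applies.
Tuition Credit: income exceeds $100,000 by $147,050, which is 37 full-or-partial $4,000 increments; reduction = 37 × $72 = $2,664, leaving $2,033.
Health Coverage Credit: $247,050 is at or below the $248,100 threshold, so the full $10,220 applies.
Childcare Subsidy: 8% of the $16,450 excess over $230,600 is $1,316; credit = $4,925 − $1,316 = $3,609.
Total: $5,525 + $2,033 + $10,220 + $3,609 = $21,387.

$21,387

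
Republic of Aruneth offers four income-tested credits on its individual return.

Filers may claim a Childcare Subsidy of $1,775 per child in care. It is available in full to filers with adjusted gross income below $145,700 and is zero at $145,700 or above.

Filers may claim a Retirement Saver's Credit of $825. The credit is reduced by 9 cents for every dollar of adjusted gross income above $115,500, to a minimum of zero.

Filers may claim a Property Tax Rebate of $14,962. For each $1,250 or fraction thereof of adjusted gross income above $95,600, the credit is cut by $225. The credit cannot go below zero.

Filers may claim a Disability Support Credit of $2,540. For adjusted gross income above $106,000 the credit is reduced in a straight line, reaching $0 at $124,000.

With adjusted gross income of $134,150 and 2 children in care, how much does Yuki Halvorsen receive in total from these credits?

$11,537

Childcare Subsidy: base = 2 × $1,775 = $3,550. $134,150 is below the $145,700 cutoff, so the full $3,550 applies.
Retirement Saver's Credit: 9% of the $18,650 excess over $115,500 is $1,678.50 ≥ base, so the credit is $0.
Property Tax Rebate: income exceeds $95,600 by $38,550, which is 31 full-or-partial $1,250 increments; reduction = 31 × $225 = $6,975, leaving $7,987.
Disability Support Credit: $134,150 is at or above $124,000, so the credit is $0.
Total: $3,550 + $0 + $7,987 + $0 = $11,537.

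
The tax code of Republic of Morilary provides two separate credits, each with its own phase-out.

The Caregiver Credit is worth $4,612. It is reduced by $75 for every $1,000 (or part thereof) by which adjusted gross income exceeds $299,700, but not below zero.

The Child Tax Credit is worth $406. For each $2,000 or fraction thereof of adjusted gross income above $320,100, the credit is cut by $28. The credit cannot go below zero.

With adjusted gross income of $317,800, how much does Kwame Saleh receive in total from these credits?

Caregiver Credit: income exceeds $299,700 by $18,100, which is 19 full-or-partial $1,000 increments; reduction = 19 × $75 = $1,425, leaving $3,187.
Child Tax Credit: $317,800 is at or below the $320,100 threshold, so the full $406 applies.
Total: $3,187 + $406 = $3,593.

$3,593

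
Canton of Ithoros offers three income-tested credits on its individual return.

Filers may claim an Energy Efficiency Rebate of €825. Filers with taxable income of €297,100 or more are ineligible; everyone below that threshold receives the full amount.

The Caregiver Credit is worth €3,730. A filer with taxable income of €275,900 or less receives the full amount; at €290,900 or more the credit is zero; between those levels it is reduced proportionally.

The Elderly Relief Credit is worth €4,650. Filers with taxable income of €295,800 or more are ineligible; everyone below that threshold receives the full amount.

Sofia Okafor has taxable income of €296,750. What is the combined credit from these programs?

Energy Efficiency Rebate: €296,750 is below the €297,100 cutoff, so the full €825 applies.
Caregiver Credit: €296,750 is at or above €290,900, so the credit is €0.
Elderly Relief Credit: €296,750 meets or exceeds the €295,800 cutoff, so the credit is €0.
Total: €825 + €0 + €0 = €825.

€825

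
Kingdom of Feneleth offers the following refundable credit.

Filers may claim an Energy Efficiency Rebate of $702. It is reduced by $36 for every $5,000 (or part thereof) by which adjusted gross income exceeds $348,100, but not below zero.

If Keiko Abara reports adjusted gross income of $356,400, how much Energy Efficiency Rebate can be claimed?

Energy Efficiency Rebate: income exceeds $348,100 by $8,300, which is 2 full-or-partial $5,000 increments; reduction = 2 × $36 = $72, leaving $630.

$630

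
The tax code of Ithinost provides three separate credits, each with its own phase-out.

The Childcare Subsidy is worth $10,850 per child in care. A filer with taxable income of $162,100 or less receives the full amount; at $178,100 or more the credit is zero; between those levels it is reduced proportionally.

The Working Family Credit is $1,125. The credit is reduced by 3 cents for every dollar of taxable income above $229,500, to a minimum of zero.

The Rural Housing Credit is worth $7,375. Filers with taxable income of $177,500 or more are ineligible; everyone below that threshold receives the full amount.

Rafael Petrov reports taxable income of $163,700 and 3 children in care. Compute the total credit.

Childcare Subsidy: base = 3 × $10,850 = $32,550. $163,700 is $1,600 into a $16,000 phase-out range, leaving 14,400/16,000 of the credit: $32,550 × 14,400/16,000 = $29,295.
Working Family Credit: $163,700 is at or below the $229,500 threshold, so the full $1,125 applies.
Rural Housing Credit: $163,700 is below the $177,500 cutoff, so the full $7,375 applies.
Total: $29,295 + $1,125 + $7,375 = $37,795.

$37,795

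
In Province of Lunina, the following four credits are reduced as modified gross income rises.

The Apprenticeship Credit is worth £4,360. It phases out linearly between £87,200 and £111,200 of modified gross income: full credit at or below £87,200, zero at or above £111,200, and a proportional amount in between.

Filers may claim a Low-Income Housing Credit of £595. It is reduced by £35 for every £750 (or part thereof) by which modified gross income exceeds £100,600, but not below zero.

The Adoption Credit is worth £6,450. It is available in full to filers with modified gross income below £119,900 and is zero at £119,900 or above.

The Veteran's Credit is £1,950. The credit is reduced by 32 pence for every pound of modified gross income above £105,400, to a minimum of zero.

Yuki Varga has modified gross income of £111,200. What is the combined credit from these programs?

£6,614

Apprenticeship Credit: £111,200 is at or above £111,200, so the credit is £0.
Low-Income Housing Credit: income exceeds £100,600 by £10,600, which is 15 full-or-partial £750 increments; reduction = 15 × £35 = £525, leaving £70.
Adoption Credit: £111,200 is below the £119,900 cutoff, so the full £6,450 applies.
Veteran's Credit: 32% of the £5,800 excess over £105,400 is £1,856; credit = £1,950 − £1,856 = £94.
Total: £0 + £70 + £6,450 + £94 = £6,614.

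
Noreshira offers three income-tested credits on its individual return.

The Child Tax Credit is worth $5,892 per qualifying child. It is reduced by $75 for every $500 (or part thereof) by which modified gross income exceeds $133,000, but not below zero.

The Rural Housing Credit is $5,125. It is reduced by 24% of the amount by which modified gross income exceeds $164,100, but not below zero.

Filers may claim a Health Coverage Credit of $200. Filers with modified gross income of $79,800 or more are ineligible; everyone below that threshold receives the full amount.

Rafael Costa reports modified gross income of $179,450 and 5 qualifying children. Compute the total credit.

Child Tax Credit: base = 5 × $5,892 = $29,460. income exceeds $133,000 by $46,450, which is 93 full-or-partial $500 increments; reduction = 93 × $75 = $6,975, leaving $22,485.
Rural Housing Credit: 24% of the $15,350 excess over $164,100 is $3,684; credit = $5,125 − $3,684 = $1,441.
Health Coverage Credit: $179,450 meets or exceeds the $79,800 cutoff, so the credit is $0.
Total: $22,485 + $1,441 + $0 = $23,926.

$23,926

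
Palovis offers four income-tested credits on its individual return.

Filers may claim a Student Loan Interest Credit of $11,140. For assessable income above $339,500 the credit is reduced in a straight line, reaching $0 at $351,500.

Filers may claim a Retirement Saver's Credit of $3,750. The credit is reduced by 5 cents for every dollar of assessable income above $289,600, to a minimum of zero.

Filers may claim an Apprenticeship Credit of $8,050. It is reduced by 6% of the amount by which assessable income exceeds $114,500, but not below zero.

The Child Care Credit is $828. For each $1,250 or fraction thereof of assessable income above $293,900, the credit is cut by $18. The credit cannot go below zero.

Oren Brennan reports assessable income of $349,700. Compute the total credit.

Student Loan Interest Credit: $349,700 is $10,200 into a $12,000 phase-out range, leaving 1,800/12,000 of the credit: $11,140 × 1,800/12,000 = $1,671.
Retirement Saver's Credit: 5% of the $60,100 excess over $289,600 is $3,005; credit = $3,750 − $3,005 = $745.
Apprenticeship Credit: 6% of the $235,200 excess over $114,500 is $14,112 ≥ base, so the credit is $0.
Child Care Credit: income exceeds $293,900 by $55,800, which is 45 full-or-partial $1,250 increments; reduction = 45 × $18 = $810, leaving $18.
Total: $1,671 + $745 + $0 + $18 = $2,434.

$2,434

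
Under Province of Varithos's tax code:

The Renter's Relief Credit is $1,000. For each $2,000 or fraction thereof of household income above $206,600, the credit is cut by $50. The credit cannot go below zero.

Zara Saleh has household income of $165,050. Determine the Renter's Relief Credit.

Renter's Relief Credit: $165,050 is at or below the $206,600 threshold, so the full $1,000 applies.

$1,000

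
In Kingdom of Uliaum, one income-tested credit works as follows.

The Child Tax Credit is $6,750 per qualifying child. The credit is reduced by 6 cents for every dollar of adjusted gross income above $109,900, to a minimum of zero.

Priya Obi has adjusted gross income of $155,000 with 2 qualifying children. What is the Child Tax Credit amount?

Child Tax Credit: base = 2 × $6,750 = $13,500. 6% of the $45,100 excess over $109,900 is $2,706; credit = $13,500 − $2,706 = $10,794.

$10,794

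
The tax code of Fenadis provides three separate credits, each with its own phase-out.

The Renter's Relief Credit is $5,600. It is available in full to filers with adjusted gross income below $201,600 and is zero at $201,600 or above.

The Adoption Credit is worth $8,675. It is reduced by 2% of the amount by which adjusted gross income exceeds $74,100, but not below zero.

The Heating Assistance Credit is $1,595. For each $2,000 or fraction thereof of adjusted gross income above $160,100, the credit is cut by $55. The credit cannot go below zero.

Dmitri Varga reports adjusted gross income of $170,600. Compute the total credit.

Renter's Relief Credit: $170,600 is below the $201,600 cutoff, so the full $5,600 applies.
Adoption Credit: 2% of the $96,500 excess over $74,100 is $1,930; credit = $8,675 − $1,930 = $6,745.
Heating Assistance Credit: income exceeds $160,100 by $10,500, which is 6 full-or-partial $2,000 increments; reduction = 6 × $55 = $330, leaving $1,265.
Total: $5,600 + $6,745 + $1,265 = $13,610.

$13,610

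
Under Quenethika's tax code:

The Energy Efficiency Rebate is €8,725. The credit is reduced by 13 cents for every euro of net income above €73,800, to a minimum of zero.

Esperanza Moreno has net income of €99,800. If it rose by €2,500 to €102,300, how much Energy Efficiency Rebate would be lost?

At €99,800 — 13% of the €26,000 excess over €73,800 is €3,380; credit = €8,725 − €3,380 = €5,345.
At €102,300 — 13% of the €28,500 excess over €73,800 is €3,705; credit = €8,725 − €3,705 = €5,020.
Lost: €5,345 − €5,020 = €325.

€325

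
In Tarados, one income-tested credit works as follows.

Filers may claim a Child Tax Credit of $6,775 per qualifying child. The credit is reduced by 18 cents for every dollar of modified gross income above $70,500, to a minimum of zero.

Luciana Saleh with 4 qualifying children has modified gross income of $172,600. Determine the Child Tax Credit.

Child Tax Credit: base = 4 × $6,775 = $27,100. 18% of the $102,100 excess over $70,500 is $18,378; credit = $27,100 − $18,378 = $8,722.

$8,722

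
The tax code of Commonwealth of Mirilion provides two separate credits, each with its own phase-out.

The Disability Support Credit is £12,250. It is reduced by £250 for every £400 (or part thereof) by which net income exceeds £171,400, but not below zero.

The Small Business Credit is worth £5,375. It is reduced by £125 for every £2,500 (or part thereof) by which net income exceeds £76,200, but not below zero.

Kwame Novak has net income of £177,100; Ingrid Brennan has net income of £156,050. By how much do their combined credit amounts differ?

£4,875

Kwame (£177,100): Disability Support Credit: income exceeds £171,400 by £5,700, which is 15 full-or-partial £400 increments; reduction = 15 × £250 = £3,750, leaving £8,500. Small Business Credit: income exceeds £76,200 by £100,900, which is 41 full-or-partial £2,500 increments; reduction = 41 × £125 = £5,125, leaving £250. total £8,500 + £250 = £8,750
Ingrid (£156,050): Disability Support Credit: £156,050 is at or below the £171,400 threshold, so the full £12,250 applies. Small Business Credit: income exceeds £76,200 by £79,850, which is 32 full-or-partial £2,500 increments; reduction = 32 × £125 = £4,000, leaving £1,375. total £12,250 + £1,375 = £13,625
Difference: |£8,750 − £13,625| = £4,875.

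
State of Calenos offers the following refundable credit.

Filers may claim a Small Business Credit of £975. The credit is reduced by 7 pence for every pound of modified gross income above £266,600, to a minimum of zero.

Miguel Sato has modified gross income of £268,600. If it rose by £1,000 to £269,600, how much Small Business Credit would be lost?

£70

At £268,600 — 7% of the £2,000 excess over £266,600 is £140; credit = £975 − £140 = £835.
At £269,600 — 7% of the £3,000 excess over £266,600 is £210; credit = £975 − £210 = £765.
Lost: £835 − £765 = £70.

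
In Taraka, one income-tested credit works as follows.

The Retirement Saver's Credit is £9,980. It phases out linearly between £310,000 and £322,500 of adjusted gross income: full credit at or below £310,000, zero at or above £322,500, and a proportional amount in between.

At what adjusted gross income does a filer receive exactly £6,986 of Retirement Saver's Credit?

£6,986 is 6,986/9,980 of the full £9,980, so 2,994/9,980 of the £12,500 range has been used: income = £310,000 + £12,500 × 2,994/9,980 = £313,750.

£313,750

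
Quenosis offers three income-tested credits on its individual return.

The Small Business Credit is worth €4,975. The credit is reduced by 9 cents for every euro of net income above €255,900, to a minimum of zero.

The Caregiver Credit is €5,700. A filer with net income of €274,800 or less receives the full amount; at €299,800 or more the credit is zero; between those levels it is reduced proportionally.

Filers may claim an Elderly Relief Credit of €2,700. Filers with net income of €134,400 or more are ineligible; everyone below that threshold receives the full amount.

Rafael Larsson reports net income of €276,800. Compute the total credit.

Small Business Credit: 9% of the €20,900 excess over €255,900 is €1,881; credit = €4,975 − €1,881 = €3,094.
Caregiver Credit: €276,800 is €2,000 into a €25,000 phase-out range, leaving 23,000/25,000 of the credit: €5,700 × 23,000/25,000 = €5,244.
Elderly Relief Credit: €276,800 meets or exceeds the €134,400 cutoff, so the credit is €0.
Total: €3,094 + €5,244 + €0 = €8,338.

€8,338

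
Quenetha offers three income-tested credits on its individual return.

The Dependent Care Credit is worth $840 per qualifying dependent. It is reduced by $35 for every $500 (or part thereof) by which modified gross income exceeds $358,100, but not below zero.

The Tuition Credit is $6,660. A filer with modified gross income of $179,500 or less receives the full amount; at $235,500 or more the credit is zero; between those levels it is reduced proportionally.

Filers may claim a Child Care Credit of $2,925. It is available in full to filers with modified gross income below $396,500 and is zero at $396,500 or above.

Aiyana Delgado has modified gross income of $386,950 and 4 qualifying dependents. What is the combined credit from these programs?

$4,255

Dependent Care Credit: base = 4 × $840 = $3,360. income exceeds $358,100 by $28,850, which is 58 full-or-partial $500 increments; reduction = 58 × $35 = $2,030, leaving $1,330.
Tuition Credit: $386,950 is at or above $235,500, so the credit is $0.
Child Care Credit: $386,950 is below the $396,500 cutoff, so the full $2,925 applies.
Total: $1,330 + $0 + $2,925 = $4,255.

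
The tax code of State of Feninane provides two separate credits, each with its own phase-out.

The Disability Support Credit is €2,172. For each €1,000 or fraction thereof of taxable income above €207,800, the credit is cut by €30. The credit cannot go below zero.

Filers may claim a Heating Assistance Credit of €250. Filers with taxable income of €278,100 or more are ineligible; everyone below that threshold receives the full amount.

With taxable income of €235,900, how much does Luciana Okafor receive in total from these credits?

Disability Support Credit: income exceeds €207,800 by €28,100, which is 29 full-or-partial €1,000 increments; reduction = 29 × €30 = €870, leaving €1,302.
Heating Assistance Credit: €235,900 is below the €278,100 cutoff, so the full €250 applies.
Total: €1,302 + €250 = €1,552.

€1,552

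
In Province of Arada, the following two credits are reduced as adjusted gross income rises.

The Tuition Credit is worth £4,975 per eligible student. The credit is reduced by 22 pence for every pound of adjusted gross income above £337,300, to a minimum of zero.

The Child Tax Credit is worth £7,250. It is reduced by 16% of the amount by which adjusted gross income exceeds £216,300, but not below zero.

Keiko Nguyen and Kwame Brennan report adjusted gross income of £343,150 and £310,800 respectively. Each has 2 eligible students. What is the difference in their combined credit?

£1,287

Keiko (£343,150): Tuition Credit: base = 2 × £4,975 = £9,950. 22% of the £5,850 excess over £337,300 is £1,287; credit = £9,950 − £1,287 = £8,663. Child Tax Credit: 16% of the £126,850 excess over £216,300 is £20,296 ≥ base, so the credit is £0. total £8,663 + £0 = £8,663
Kwame (£310,800): Tuition Credit: base = 2 × £4,975 = £9,950. £310,800 is at or below the £337,300 threshold, so the full £9,950 applies. Child Tax Credit: 16% of the £94,500 excess over £216,300 is £15,120 ≥ base, so the credit is £0. total £9,950 + £0 = £9,950
Difference: |£8,663 − £9,950| = £1,287.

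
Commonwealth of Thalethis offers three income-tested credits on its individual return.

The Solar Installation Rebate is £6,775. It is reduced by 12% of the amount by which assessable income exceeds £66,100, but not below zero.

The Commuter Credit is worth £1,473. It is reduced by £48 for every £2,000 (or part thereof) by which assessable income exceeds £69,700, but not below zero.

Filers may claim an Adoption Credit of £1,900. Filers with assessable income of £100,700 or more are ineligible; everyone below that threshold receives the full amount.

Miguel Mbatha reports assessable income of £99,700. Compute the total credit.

£5,396

Solar Installation Rebate: 12% of the £33,600 excess over £66,100 is £4,032; credit = £6,775 − £4,032 = £2,743.
Commuter Credit: income exceeds £69,700 by £30,000, which is 15 full-or-partial £2,000 increments; reduction = 15 × £48 = £720, leaving £753.
Adoption Credit: £99,700 is below the £100,700 cutoff, so the full £1,900 applies.
Total: £2,743 + £753 + £1,900 = £5,396.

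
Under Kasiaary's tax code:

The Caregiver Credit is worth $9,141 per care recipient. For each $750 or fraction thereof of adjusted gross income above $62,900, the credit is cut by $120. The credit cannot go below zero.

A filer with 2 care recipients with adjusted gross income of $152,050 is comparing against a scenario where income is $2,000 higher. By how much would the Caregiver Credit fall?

$360

At $152,050 — base = 2 × $9,141 = $18,282. income exceeds $62,900 by $89,150, which is 119 full-or-partial $750 increments; reduction = 119 × $120 = $14,280, leaving $4,002.
At $154,050 — base = 2 × $9,141 = $18,282. income exceeds $62,900 by $91,150, which is 122 full-or-partial $750 increments; reduction = 122 × $120 = $14,640, leaving $3,642.
Lost: $4,002 − $3,642 = $360.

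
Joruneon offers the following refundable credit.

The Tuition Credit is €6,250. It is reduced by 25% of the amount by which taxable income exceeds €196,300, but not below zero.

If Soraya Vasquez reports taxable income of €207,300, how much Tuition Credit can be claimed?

Tuition Credit: 25% of the €11,000 excess over €196,300 is €2,750; credit = €6,250 − €2,750 = €3,500.

€3,500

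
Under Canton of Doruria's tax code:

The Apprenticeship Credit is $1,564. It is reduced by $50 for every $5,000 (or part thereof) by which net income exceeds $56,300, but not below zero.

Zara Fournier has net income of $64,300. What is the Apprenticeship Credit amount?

$1,464

Apprenticeship Credit: income exceeds $56,300 by $8,000, which is 2 full-or-partial $5,000 increments; reduction = 2 × $50 = $100, leaving $1,464.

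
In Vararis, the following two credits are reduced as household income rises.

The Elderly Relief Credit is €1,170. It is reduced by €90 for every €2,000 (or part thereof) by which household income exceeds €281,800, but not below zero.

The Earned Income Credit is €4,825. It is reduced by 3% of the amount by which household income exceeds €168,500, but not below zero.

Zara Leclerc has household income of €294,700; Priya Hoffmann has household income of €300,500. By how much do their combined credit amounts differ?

Zara (€294,700): Elderly Relief Credit: income exceeds €281,800 by €12,900, which is 7 full-or-partial €2,000 increments; reduction = 7 × €90 = €630, leaving €540. Earned Income Credit: 3% of the €126,200 excess over €168,500 is €3,786; credit = €4,825 − €3,786 = €1,039. total €540 + €1,039 = €1,579
Priya (€300,500): Elderly Relief Credit: income exceeds €281,800 by €18,700, which is 10 full-or-partial €2,000 increments; reduction = 10 × €90 = €900, leaving €270. Earned Income Credit: 3% of the €132,000 excess over €168,500 is €3,960; credit = €4,825 − €3,960 = €865. total €270 + €865 = €1,135
Difference: |€1,579 − €1,135| = €444.

€444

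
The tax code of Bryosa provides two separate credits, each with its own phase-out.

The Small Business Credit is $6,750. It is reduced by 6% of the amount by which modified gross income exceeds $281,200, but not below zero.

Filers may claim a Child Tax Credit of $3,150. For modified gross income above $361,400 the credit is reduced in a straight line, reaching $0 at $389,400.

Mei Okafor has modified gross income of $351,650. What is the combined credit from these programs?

$5,673

Small Business Credit: 6% of the $70,450 excess over $281,200 is $4,227; credit = $6,750 − $4,227 = $2,523.
Child Tax Credit: $351,650 is at or below the $361,400 threshold, so the full $3,150 applies.
Total: $2,523 + $3,150 = $5,673.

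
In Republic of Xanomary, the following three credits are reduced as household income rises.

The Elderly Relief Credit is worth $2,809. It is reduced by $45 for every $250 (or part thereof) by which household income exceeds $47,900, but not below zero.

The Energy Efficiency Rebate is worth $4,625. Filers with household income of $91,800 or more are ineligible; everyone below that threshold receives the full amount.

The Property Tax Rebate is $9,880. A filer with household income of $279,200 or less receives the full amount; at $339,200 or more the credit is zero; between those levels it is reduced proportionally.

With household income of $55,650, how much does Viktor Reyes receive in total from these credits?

$15,919

Elderly Relief Credit: income exceeds $47,900 by $7,750, which is 31 full-or-partial $250 increments; reduction = 31 × $45 = $1,395, leaving $1,414.
Energy Efficiency Rebate: $55,650 is below the $91,800 cutoff, so the full $4,625 applies.
Property Tax Rebate: $55,650 is at or below the $279,200 threshold, so the full $9,880 applies.
Total: $1,414 + $4,625 + $9,880 = $15,919.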